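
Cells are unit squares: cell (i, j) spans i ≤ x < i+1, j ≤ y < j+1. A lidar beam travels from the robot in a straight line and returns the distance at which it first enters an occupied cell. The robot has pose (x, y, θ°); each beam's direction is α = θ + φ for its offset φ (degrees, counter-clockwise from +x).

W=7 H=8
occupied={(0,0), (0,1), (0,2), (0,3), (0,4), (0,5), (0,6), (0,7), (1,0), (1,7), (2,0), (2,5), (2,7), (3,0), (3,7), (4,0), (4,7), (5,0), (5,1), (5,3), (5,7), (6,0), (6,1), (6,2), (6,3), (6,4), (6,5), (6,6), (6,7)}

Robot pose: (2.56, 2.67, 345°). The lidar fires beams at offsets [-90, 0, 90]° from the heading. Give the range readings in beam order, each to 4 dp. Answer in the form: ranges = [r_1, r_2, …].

ranges = [1.7289, 2.5887, 4.4827]

beam 1: φ=-90°, α=255°
  d=(-0.2588,-0.9659)  start (2,2)  tX=2.1637 tY=0.6936  stride 1/|dx|=3.8637 1/|dy|=1.0353
    cross y-line → (2,1), t=0.6936
    cross y-line → (2,0), t=1.7289 (wall)
  → r_1 = 1.7289
beam 2: φ=0°, α=345°
  d=(0.9659,-0.2588)  start (2,2)  tX=0.4555 tY=2.5887  stride 1/|dx|=1.0353 1/|dy|=3.8637
    cross x-line → (3,2), t=0.4555
    cross x-line → (4,2), t=1.4908
    cross x-line → (5,2), t=2.5261
    cross y-line → (5,1), t=2.5887 (wall)
  → r_2 = 2.5887
beam 3: φ=90°, α=75°
  d=(0.2588,0.9659)  start (2,2)  tX=1.7000 tY=0.3416  stride 1/|dx|=3.8637 1/|dy|=1.0353
    cross y-line → (2,3), t=0.3416
    cross y-line → (2,4), t=1.3769
    cross x-line → (3,4), t=1.7000
    cross y-line → (3,5), t=2.4122
    cross y-line → (3,6), t=3.4475
    cross y-line → (3,7), t=4.4827 (wall)
  → r_3 = 4.4827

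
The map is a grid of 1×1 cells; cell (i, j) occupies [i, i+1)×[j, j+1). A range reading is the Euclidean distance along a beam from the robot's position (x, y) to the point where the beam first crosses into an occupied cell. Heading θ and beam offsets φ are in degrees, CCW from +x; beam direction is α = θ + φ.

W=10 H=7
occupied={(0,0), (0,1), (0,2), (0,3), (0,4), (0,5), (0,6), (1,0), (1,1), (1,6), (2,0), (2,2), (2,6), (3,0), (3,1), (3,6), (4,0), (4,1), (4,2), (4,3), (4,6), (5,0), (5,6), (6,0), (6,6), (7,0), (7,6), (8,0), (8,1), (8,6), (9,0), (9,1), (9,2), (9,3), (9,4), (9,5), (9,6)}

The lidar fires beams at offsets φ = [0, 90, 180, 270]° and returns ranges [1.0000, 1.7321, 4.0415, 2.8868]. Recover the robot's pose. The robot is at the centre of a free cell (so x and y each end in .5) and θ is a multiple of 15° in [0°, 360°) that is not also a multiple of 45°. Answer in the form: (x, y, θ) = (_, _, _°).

(x, y, θ) = (7.5, 2.5, 300°)

The pose lattice has 33·16 = 528 candidates. Test each by forward raycasting.
  (8.5, 2.5, 240°): beam 1 = 0.5774 ≠ 1.0000 ✗
  (6.5, 2.5, 255°): beam 1 = 1.5529 ≠ 1.0000 ✗
  (7.5, 4.5, 30°): beam 1 = 1.7321 ≠ 1.0000 ✗
  (7.5, 2.5, 240°): beam 1 = 1.7321 ≠ 1.0000 ✗
  …
  (7.5, 2.5, 300°): r_1=1.0000, r_2=1.7321, r_3=4.0415, r_4=2.8868 — all match ✓
Only this pose fits every beam.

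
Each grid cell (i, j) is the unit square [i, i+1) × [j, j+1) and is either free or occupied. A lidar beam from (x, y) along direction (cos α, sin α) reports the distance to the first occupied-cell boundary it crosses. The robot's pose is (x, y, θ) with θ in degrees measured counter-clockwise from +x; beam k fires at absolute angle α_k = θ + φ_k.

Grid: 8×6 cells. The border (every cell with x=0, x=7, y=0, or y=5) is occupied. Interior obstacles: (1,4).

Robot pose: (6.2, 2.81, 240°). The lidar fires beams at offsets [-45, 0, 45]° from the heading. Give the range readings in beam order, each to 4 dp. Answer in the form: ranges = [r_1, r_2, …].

beam 1: φ=-45°, α=195°
  cosα=-0.9659 sinα=-0.2588 | (6,2) | tMaxX 0.2071 tMaxY 3.1296 | tΔX 1.0353 tΔY 3.8637
    t=0.2071 [x] (5,2)
    t=1.2423 [x] (4,2)
    t=2.2776 [x] (3,2)
    t=3.1296 [y] (3,1)
    t=3.3129 [x] (2,1)
    t=4.3482 [x] (1,1)
    t=5.3834 [x] (0,1) — stop
  → r_1 = 5.3834
beam 2: φ=0°, α=240°
  cosα=-0.5000 sinα=-0.8660 | (6,2) | tMaxX 0.4000 tMaxY 0.9353 | tΔX 2.0000 tΔY 1.1547
    t=0.4000 [x] (5,2)
    t=0.9353 [y] (5,1)
    t=2.0900 [y] (5,0) — stop
  → r_2 = 2.0900
beam 3: φ=45°, α=285°
  cosα=0.2588 sinα=-0.9659 | (6,2) | tMaxX 3.0910 tMaxY 0.8386 | tΔX 3.8637 tΔY 1.0353
    t=0.8386 [y] (6,1)
    t=1.8738 [y] (6,0) — stop
  → r_3 = 1.8738

ranges = [5.3834, 2.0900, 1.8738]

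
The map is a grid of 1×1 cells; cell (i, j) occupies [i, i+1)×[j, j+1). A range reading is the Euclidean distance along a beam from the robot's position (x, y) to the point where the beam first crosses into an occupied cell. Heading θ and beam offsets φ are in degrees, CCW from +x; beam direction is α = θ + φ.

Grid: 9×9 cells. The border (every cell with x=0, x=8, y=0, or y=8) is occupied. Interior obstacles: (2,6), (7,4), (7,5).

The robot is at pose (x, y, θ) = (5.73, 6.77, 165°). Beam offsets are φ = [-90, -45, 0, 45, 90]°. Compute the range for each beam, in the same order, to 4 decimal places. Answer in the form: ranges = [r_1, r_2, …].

ranges = [1.2734, 1.4203, 4.7524, 5.4617, 5.9735]

beam 1: φ=-90°, α=75°
  dir = (cos 75°, sin 75°) = (0.2588, 0.9659); from cell (5,6)
  next x-line at t=1.0432, next y-line at t=0.2381; Δt_x=3.8637, Δt_y=1.0353
    y: enter (5,7) at t=0.2381
    x: enter (6,7) at t=1.0432
    y: enter (6,8) at t=1.2734 ← occupied
  → r_1 = 1.2734
beam 2: φ=-45°, α=120°
  dir = (cos 120°, sin 120°) = (-0.5000, 0.8660); from cell (5,6)
  next x-line at t=1.4600, next y-line at t=0.2656; Δt_x=2.0000, Δt_y=1.1547
    y: enter (5,7) at t=0.2656
    y: enter (5,8) at t=1.4203 ← occupied
  → r_2 = 1.4203
beam 3: φ=0°, α=165°
  dir = (cos 165°, sin 165°) = (-0.9659, 0.2588); from cell (5,6)
  next x-line at t=0.7558, next y-line at t=0.8887; Δt_x=1.0353, Δt_y=3.8637
    x: enter (4,6) at t=0.7558
    y: enter (4,7) at t=0.8887
    x: enter (3,7) at t=1.7910
    x: enter (2,7) at t=2.8263
    x: enter (1,7) at t=3.8616
    y: enter (1,8) at t=4.7524 ← occupied
  → r_3 = 4.7524
beam 4: φ=45°, α=210°
  dir = (cos 210°, sin 210°) = (-0.8660, -0.5000); from cell (5,6)
  next x-line at t=0.8429, next y-line at t=1.5400; Δt_x=1.1547, Δt_y=2.0000
    x: enter (4,6) at t=0.8429
    y: enter (4,5) at t=1.5400
    x: enter (3,5) at t=1.9976
    x: enter (2,5) at t=3.1523
    y: enter (2,4) at t=3.5400
    x: enter (1,4) at t=4.3070
    x: enter (0,4) at t=5.4617 ← occupied
  → r_4 = 5.4617
beam 5: φ=90°, α=255°
  dir = (cos 255°, sin 255°) = (-0.2588, -0.9659); from cell (5,6)
  next x-line at t=2.8205, next y-line at t=0.7972; Δt_x=3.8637, Δt_y=1.0353
    y: enter (5,5) at t=0.7972
    y: enter (5,4) at t=1.8324
    x: enter (4,4) at t=2.8205
    y: enter (4,3) at t=2.8677
    y: enter (4,2) at t=3.9030
    y: enter (4,1) at t=4.9383
    y: enter (4,0) at t=5.9735 ← occupied
  → r_5 = 5.9735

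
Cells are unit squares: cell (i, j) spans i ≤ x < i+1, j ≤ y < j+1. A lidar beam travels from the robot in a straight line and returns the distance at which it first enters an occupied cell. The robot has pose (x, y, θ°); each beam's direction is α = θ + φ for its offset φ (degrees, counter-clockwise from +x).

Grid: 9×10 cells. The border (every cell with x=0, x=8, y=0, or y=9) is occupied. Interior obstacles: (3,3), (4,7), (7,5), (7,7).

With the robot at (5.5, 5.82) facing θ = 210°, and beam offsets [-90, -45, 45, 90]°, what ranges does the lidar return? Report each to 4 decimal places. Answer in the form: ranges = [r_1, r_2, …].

ranges = [1.3625, 4.6587, 4.9900, 5.0000]

beam 1: φ=-90°, α=120°
  direction (-0.5000, 0.8660); cell (5,5); t to first gridline: x 1.0000, y 0.2078 (then +2.0000 / +1.1547)
    (5,6) via y @ 0.2078
    (4,6) via x @ 1.0000
    (4,7) via y @ 1.3625  # hit
  → r_1 = 1.3625
beam 2: φ=-45°, α=165°
  direction (-0.9659, 0.2588); cell (5,5); t to first gridline: x 0.5176, y 0.6955 (then +1.0353 / +3.8637)
    (4,5) via x @ 0.5176
    (4,6) via y @ 0.6955
    (3,6) via x @ 1.5529
    (2,6) via x @ 2.5882
    (1,6) via x @ 3.6235
    (1,7) via y @ 4.5592
    (0,7) via x @ 4.6587  # hit
  → r_2 = 4.6587
beam 3: φ=45°, α=255°
  direction (-0.2588, -0.9659); cell (5,5); t to first gridline: x 1.9319, y 0.8489 (then +3.8637 / +1.0353)
    (5,4) via y @ 0.8489
    (5,3) via y @ 1.8842
    (4,3) via x @ 1.9319
    (4,2) via y @ 2.9195
    (4,1) via y @ 3.9548
    (4,0) via y @ 4.9900  # hit
  → r_3 = 4.9900
beam 4: φ=90°, α=300°
  direction (0.5000, -0.8660); cell (5,5); t to first gridline: x 1.0000, y 0.9469 (then +2.0000 / +1.1547)
    (5,4) via y @ 0.9469
    (6,4) via x @ 1.0000
    (6,3) via y @ 2.1016
    (7,3) via x @ 3.0000
    (7,2) via y @ 3.2563
    (7,1) via y @ 4.4110
    (8,1) via x @ 5.0000  # hit
  → r_4 = 5.0000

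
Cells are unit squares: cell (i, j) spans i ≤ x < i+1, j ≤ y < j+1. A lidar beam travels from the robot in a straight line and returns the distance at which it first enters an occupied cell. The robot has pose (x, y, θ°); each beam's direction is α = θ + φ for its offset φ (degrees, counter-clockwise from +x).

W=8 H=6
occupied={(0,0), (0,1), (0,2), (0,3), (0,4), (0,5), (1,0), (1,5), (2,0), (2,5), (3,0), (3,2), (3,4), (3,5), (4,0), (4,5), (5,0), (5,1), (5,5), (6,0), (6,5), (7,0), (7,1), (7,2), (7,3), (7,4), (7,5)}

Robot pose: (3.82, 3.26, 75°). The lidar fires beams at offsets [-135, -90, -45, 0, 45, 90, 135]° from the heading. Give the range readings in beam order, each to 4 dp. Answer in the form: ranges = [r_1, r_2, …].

beam 1: φ=-135°, α=300°
  direction (0.5000, -0.8660); cell (3,3); t to first gridline: x 0.3600, y 0.3002 (then +2.0000 / +1.1547)
    (3,2) via y @ 0.3002  # hit
  → r_1 = 0.3002
beam 2: φ=-90°, α=345°
  direction (0.9659, -0.2588); cell (3,3); t to first gridline: x 0.1863, y 1.0046 (then +1.0353 / +3.8637)
    (4,3) via x @ 0.1863
    (4,2) via y @ 1.0046
    (5,2) via x @ 1.2216
    (6,2) via x @ 2.2569
    (7,2) via x @ 3.2922  # hit
  → r_2 = 3.2922
beam 3: φ=-45°, α=30°
  direction (0.8660, 0.5000); cell (3,3); t to first gridline: x 0.2078, y 1.4800 (then +1.1547 / +2.0000)
    (4,3) via x @ 0.2078
    (5,3) via x @ 1.3625
    (5,4) via y @ 1.4800
    (6,4) via x @ 2.5172
    (6,5) via y @ 3.4800  # hit
  → r_3 = 3.4800
beam 4: φ=0°, α=75°
  direction (0.2588, 0.9659); cell (3,3); t to first gridline: x 0.6955, y 0.7661 (then +3.8637 / +1.0353)
    (4,3) via x @ 0.6955
    (4,4) via y @ 0.7661
    (4,5) via y @ 1.8014  # hit
  → r_4 = 1.8014
beam 5: φ=45°, α=120°
  direction (-0.5000, 0.8660); cell (3,3); t to first gridline: x 1.6400, y 0.8545 (then +2.0000 / +1.1547)
    (3,4) via y @ 0.8545  # hit
  → r_5 = 0.8545
beam 6: φ=90°, α=165°
  direction (-0.9659, 0.2588); cell (3,3); t to first gridline: x 0.8489, y 2.8591 (then +1.0353 / +3.8637)
    (2,3) via x @ 0.8489
    (1,3) via x @ 1.8842
    (1,4) via y @ 2.8591
    (0,4) via x @ 2.9195  # hit
  → r_6 = 2.9195
beam 7: φ=135°, α=210°
  direction (-0.8660, -0.5000); cell (3,3); t to first gridline: x 0.9469, y 0.5200 (then +1.1547 / +2.0000)
    (3,2) via y @ 0.5200  # hit
  → r_7 = 0.5200

ranges = [0.3002, 3.2922, 3.4800, 1.8014, 0.8545, 2.9195, 0.5200]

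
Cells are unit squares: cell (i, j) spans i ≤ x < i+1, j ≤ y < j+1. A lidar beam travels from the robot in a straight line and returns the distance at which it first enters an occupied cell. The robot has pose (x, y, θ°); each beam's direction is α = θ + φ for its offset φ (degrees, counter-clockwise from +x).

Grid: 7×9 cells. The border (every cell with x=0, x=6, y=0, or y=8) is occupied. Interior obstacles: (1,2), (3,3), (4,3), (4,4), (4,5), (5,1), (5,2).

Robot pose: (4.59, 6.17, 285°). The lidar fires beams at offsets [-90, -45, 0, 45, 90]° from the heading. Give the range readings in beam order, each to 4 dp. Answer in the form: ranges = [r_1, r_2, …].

ranges = [3.7166, 0.1963, 0.1760, 0.3400, 1.4597]

beam 1: φ=-90°, α=195°
  direction (-0.9659, -0.2588); cell (4,6); t to first gridline: x 0.6108, y 0.6568 (then +1.0353 / +3.8637)
    (3,6) via x @ 0.6108
    (3,5) via y @ 0.6568
    (2,5) via x @ 1.6461
    (1,5) via x @ 2.6814
    (0,5) via x @ 3.7166  # hit
  → r_1 = 3.7166
beam 2: φ=-45°, α=240°
  direction (-0.5000, -0.8660); cell (4,6); t to first gridline: x 1.1800, y 0.1963 (then +2.0000 / +1.1547)
    (4,5) via y @ 0.1963  # hit
  → r_2 = 0.1963
beam 3: φ=0°, α=285°
  direction (0.2588, -0.9659); cell (4,6); t to first gridline: x 1.5841, y 0.1760 (then +3.8637 / +1.0353)
    (4,5) via y @ 0.1760  # hit
  → r_3 = 0.1760
beam 4: φ=45°, α=330°
  direction (0.8660, -0.5000); cell (4,6); t to first gridline: x 0.4734, y 0.3400 (then +1.1547 / +2.0000)
    (4,5) via y @ 0.3400  # hit
  → r_4 = 0.3400
beam 5: φ=90°, α=15°
  direction (0.9659, 0.2588); cell (4,6); t to first gridline: x 0.4245, y 3.2069 (then +1.0353 / +3.8637)
    (5,6) via x @ 0.4245
    (6,6) via x @ 1.4597  # hit
  → r_5 = 1.4597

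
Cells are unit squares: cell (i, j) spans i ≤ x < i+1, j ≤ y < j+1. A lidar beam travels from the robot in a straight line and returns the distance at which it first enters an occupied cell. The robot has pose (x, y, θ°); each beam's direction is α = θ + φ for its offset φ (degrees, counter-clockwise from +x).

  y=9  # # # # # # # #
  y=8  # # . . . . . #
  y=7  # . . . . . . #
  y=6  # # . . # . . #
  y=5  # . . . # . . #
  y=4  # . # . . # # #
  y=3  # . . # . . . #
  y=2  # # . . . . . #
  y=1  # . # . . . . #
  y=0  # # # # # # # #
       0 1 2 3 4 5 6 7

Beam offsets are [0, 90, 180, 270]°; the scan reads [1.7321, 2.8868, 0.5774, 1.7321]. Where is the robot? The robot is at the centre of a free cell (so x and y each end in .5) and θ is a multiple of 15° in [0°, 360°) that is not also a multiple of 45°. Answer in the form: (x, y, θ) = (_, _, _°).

(x, y, θ) = (5.5, 6.5, 30°)

The pose lattice has 38·16 = 608 candidates. Test each by forward raycasting.
  (5.5, 7.5, 330°): beam 2 = 1.7321 ≠ 2.8868 ✗
  (2.5, 2.5, 30°): beam 1 = 1.0000 ≠ 1.7321 ✗
  (1.5, 5.5, 345°): beam 1 = 3.6235 ≠ 1.7321 ✗
  (1.5, 7.5, 345°): beam 1 = 2.5882 ≠ 1.7321 ✗
  …
  (5.5, 6.5, 30°): r_1=1.7321, r_2=2.8868, r_3=0.5774, r_4=1.7321 — all match ✓
Unique over the lattice → pose = (5.5, 6.5, 30°).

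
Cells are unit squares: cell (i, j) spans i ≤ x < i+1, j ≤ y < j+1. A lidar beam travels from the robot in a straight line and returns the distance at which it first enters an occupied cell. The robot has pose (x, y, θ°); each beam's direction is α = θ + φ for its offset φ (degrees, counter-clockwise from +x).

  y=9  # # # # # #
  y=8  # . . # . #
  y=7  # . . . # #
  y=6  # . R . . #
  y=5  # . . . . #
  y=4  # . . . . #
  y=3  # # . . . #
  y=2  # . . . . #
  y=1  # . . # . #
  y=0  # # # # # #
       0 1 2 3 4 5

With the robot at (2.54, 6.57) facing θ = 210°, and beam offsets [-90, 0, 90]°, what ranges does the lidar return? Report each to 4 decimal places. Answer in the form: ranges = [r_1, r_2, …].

beam 1: φ=-90°, α=120°
  d=(-0.5000,0.8660)  start (2,6)  tX=1.0800 tY=0.4965  stride 1/|dx|=2.0000 1/|dy|=1.1547
    cross y-line → (2,7), t=0.4965
    cross x-line → (1,7), t=1.0800
    cross y-line → (1,8), t=1.6512
    cross y-line → (1,9), t=2.8059 (wall)
  → r_1 = 2.8059
beam 2: φ=0°, α=210°
  d=(-0.8660,-0.5000)  start (2,6)  tX=0.6235 tY=1.1400  stride 1/|dx|=1.1547 1/|dy|=2.0000
    cross x-line → (1,6), t=0.6235
    cross y-line → (1,5), t=1.1400
    cross x-line → (0,5), t=1.7782 (wall)
  → r_2 = 1.7782
beam 3: φ=90°, α=300°
  d=(0.5000,-0.8660)  start (2,6)  tX=0.9200 tY=0.6582  stride 1/|dx|=2.0000 1/|dy|=1.1547
    cross y-line → (2,5), t=0.6582
    cross x-line → (3,5), t=0.9200
    cross y-line → (3,4), t=1.8129
    cross x-line → (4,4), t=2.9200
    cross y-line → (4,3), t=2.9676
    cross y-line → (4,2), t=4.1223
    cross x-line → (5,2), t=4.9200 (wall)
  → r_3 = 4.9200

ranges = [2.8059, 1.7782, 4.9200]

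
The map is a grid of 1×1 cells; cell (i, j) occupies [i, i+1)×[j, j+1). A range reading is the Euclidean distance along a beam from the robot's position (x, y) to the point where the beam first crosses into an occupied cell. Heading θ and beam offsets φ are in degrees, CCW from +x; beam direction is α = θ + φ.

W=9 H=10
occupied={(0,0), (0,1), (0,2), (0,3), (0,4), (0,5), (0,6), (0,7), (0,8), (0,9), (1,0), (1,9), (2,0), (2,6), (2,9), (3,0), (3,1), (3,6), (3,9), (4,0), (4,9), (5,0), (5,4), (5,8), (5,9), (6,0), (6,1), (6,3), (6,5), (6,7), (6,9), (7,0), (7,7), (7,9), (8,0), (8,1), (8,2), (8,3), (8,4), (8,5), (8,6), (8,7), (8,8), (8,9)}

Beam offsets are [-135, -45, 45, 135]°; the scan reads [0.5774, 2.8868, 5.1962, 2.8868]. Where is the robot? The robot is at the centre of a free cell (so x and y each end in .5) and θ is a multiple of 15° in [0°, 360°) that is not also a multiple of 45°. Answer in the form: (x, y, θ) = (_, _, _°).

Candidates: 46 free-cell centres × 16 headings = 736 poses. Raycast each; keep the one whose scan matches to 4 dp.
  (3.5, 2.5, 195°): beam 1 = 5.1962 ≠ 0.5774 ✗
  (4.5, 8.5, 330°): beam 1 = 3.6235 ≠ 0.5774 ✗
  (4.5, 6.5, 15°): beam 1 = 6.3509 ≠ 0.5774 ✗
  (4.5, 3.5, 255°): beam 1 = 2.8868 ≠ 0.5774 ✗
  …
  (3.5, 2.5, 15°): r_1=0.5774, r_2=2.8868, r_3=5.1962, r_4=2.8868 — all match ✓
No second candidate reproduces the full scan.

(x, y, θ) = (3.5, 2.5, 15°)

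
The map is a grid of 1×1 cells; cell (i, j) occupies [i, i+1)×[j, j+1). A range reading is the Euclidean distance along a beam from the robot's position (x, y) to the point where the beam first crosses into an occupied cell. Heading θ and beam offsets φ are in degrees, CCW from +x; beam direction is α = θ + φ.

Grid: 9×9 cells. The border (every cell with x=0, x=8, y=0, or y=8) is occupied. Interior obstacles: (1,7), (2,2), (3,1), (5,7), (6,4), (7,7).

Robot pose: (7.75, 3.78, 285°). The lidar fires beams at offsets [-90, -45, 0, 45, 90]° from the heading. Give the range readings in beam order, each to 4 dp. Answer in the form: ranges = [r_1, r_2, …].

beam 1: φ=-90°, α=195°
  d=(-0.9659,-0.2588)  start (7,3)  tX=0.7765 tY=3.0137  stride 1/|dx|=1.0353 1/|dy|=3.8637
    cross x-line → (6,3), t=0.7765
    cross x-line → (5,3), t=1.8117
    cross x-line → (4,3), t=2.8470
    cross y-line → (4,2), t=3.0137
    cross x-line → (3,2), t=3.8823
    cross x-line → (2,2), t=4.9176 (wall)
  → r_1 = 4.9176
beam 2: φ=-45°, α=240°
  d=(-0.5000,-0.8660)  start (7,3)  tX=1.5000 tY=0.9007  stride 1/|dx|=2.0000 1/|dy|=1.1547
    cross y-line → (7,2), t=0.9007
    cross x-line → (6,2), t=1.5000
    cross y-line → (6,1), t=2.0554
    cross y-line → (6,0), t=3.2101 (wall)
  → r_2 = 3.2101
beam 3: φ=0°, α=285°
  d=(0.2588,-0.9659)  start (7,3)  tX=0.9659 tY=0.8075  stride 1/|dx|=3.8637 1/|dy|=1.0353
    cross y-line → (7,2), t=0.8075
    cross x-line → (8,2), t=0.9659 (wall)
  → r_3 = 0.9659
beam 4: φ=45°, α=330°
  d=(0.8660,-0.5000)  start (7,3)  tX=0.2887 tY=1.5600  stride 1/|dx|=1.1547 1/|dy|=2.0000
    cross x-line → (8,3), t=0.2887 (wall)
  → r_4 = 0.2887
beam 5: φ=90°, α=15°
  d=(0.9659,0.2588)  start (7,3)  tX=0.2588 tY=0.8500  stride 1/|dx|=1.0353 1/|dy|=3.8637
    cross x-line → (8,3), t=0.2588 (wall)
  → r_5 = 0.2588

ranges = [4.9176, 3.2101, 0.9659, 0.2887, 0.2588]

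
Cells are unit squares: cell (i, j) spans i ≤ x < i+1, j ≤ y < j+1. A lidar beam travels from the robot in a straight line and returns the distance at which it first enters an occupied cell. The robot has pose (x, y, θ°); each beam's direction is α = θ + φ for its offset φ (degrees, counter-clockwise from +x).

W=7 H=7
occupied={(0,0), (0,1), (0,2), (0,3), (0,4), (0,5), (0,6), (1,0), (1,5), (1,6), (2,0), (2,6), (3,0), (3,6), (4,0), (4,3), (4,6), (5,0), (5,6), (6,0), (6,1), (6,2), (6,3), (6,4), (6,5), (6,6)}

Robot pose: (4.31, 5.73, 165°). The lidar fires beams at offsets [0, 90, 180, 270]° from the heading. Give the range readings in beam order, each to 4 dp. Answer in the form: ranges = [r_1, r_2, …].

beam 1: φ=0°, α=165°
  cosα=-0.9659 sinα=0.2588 | (4,5) | tMaxX 0.3209 tMaxY 1.0432 | tΔX 1.0353 tΔY 3.8637
    t=0.3209 [x] (3,5)
    t=1.0432 [y] (3,6) — stop
  → r_1 = 1.0432
beam 2: φ=90°, α=255°
  cosα=-0.2588 sinα=-0.9659 | (4,5) | tMaxX 1.1977 tMaxY 0.7558 | tΔX 3.8637 tΔY 1.0353
    t=0.7558 [y] (4,4)
    t=1.1977 [x] (3,4)
    t=1.7910 [y] (3,3)
    t=2.8263 [y] (3,2)
    t=3.8616 [y] (3,1)
    t=4.8969 [y] (3,0) — stop
  → r_2 = 4.8969
beam 3: φ=180°, α=345°
  cosα=0.9659 sinα=-0.2588 | (4,5) | tMaxX 0.7143 tMaxY 2.8205 | tΔX 1.0353 tΔY 3.8637
    t=0.7143 [x] (5,5)
    t=1.7496 [x] (6,5) — stop
  → r_3 = 1.7496
beam 4: φ=270°, α=75°
  cosα=0.2588 sinα=0.9659 | (4,5) | tMaxX 2.6660 tMaxY 0.2795 | tΔX 3.8637 tΔY 1.0353
    t=0.2795 [y] (4,6) — stop
  → r_4 = 0.2795

ranges = [1.0432, 4.8969, 1.7496, 0.2795]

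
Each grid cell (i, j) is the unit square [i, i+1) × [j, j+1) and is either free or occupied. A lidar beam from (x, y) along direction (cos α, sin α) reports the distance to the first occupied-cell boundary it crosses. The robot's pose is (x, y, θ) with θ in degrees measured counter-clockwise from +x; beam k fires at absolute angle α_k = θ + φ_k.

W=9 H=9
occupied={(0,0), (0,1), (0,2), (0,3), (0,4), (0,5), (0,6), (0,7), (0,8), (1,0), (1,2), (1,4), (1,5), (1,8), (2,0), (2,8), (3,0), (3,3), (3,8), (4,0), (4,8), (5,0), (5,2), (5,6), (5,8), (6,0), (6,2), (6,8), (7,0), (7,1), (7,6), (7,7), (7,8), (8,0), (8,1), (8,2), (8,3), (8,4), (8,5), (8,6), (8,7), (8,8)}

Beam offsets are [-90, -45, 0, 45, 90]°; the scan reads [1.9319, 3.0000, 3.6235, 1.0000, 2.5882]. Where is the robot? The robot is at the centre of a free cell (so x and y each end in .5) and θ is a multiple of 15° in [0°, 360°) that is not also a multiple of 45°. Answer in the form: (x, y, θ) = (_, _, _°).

Candidates: 39 free-cell centres × 16 headings = 624 poses. Raycast each; keep the one whose scan matches to 4 dp.
  (1.5, 1.5, 120°): beam 1 = 7.5056 ≠ 1.9319 ✗
  (6.5, 1.5, 210°): beam 1 = 0.5774 ≠ 1.9319 ✗
  (3.5, 5.5, 345°): beam 1 = 1.5529 ≠ 1.9319 ✗
  (4.5, 6.5, 75°): beam 1 = 0.5176 ≠ 1.9319 ✗
  …
  (4.5, 7.5, 255°): r_1=1.9319, r_2=3.0000, r_3=3.6235, r_4=1.0000, r_5=2.5882 — all match ✓
Unique over the lattice → pose = (4.5, 7.5, 255°).

(x, y, θ) = (4.5, 7.5, 255°)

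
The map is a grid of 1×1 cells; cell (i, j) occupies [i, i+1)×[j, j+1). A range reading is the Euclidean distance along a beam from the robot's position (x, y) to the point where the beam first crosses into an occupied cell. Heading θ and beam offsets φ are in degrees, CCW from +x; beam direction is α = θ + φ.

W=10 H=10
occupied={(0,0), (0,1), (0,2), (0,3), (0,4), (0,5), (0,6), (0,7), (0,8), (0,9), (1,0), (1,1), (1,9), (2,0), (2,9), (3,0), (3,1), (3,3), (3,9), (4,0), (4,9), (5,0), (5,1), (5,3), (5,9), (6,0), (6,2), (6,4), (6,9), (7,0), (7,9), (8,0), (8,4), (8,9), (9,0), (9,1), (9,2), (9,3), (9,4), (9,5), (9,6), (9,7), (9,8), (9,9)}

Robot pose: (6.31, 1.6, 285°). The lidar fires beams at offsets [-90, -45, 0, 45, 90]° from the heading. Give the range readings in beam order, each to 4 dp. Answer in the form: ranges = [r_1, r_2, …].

ranges = [0.3209, 0.6200, 0.6212, 1.2000, 2.7849]

beam 1: φ=-90°, α=195°
  dir = (cos 195°, sin 195°) = (-0.9659, -0.2588); from cell (6,1)
  next x-line at t=0.3209, next y-line at t=2.3182; Δt_x=1.0353, Δt_y=3.8637
    x: enter (5,1) at t=0.3209 ← occupied
  → r_1 = 0.3209
beam 2: φ=-45°, α=240°
  dir = (cos 240°, sin 240°) = (-0.5000, -0.8660); from cell (6,1)
  next x-line at t=0.6200, next y-line at t=0.6928; Δt_x=2.0000, Δt_y=1.1547
    x: enter (5,1) at t=0.6200 ← occupied
  → r_2 = 0.6200
beam 3: φ=0°, α=285°
  dir = (cos 285°, sin 285°) = (0.2588, -0.9659); from cell (6,1)
  next x-line at t=2.6660, next y-line at t=0.6212; Δt_x=3.8637, Δt_y=1.0353
    y: enter (6,0) at t=0.6212 ← occupied
  → r_3 = 0.6212
beam 4: φ=45°, α=330°
  dir = (cos 330°, sin 330°) = (0.8660, -0.5000); from cell (6,1)
  next x-line at t=0.7967, next y-line at t=1.2000; Δt_x=1.1547, Δt_y=2.0000
    x: enter (7,1) at t=0.7967
    y: enter (7,0) at t=1.2000 ← occupied
  → r_4 = 1.2000
beam 5: φ=90°, α=15°
  dir = (cos 15°, sin 15°) = (0.9659, 0.2588); from cell (6,1)
  next x-line at t=0.7143, next y-line at t=1.5455; Δt_x=1.0353, Δt_y=3.8637
    x: enter (7,1) at t=0.7143
    y: enter (7,2) at t=1.5455
    x: enter (8,2) at t=1.7496
    x: enter (9,2) at t=2.7849 ← occupied
  → r_5 = 2.7849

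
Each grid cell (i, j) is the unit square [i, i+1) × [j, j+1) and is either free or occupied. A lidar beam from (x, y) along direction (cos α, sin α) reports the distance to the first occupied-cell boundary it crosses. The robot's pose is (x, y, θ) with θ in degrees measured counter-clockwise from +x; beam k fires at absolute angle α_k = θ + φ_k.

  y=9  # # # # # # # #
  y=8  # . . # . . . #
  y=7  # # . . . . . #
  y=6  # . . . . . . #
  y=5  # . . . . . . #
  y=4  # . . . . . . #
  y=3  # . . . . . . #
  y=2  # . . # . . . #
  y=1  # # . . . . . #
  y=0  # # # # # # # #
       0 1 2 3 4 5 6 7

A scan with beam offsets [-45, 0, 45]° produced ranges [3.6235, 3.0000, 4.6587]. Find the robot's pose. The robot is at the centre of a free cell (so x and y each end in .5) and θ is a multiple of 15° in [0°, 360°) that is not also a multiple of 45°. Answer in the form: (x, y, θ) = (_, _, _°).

(x, y, θ) = (5.5, 5.5, 120°)

Enumerate (i+0.5, j+0.5, θ) over the 44 free cells and 16 admissible headings. For each, cast all 3 beams and compare to the given ranges.
  (2.5, 6.5, 300°): beam 1 = 4.6587 ≠ 3.6235 ✗
  (6.5, 8.5, 105°): beam 1 = 0.5774 ≠ 3.6235 ✗
  (3.5, 7.5, 285°): beam 1 = 5.0000 ≠ 3.6235 ✗
  (5.5, 4.5, 150°): beam 1 = 4.6587 ≠ 3.6235 ✗
  (6.5, 6.5, 330°): beam 1 = 1.9319 ≠ 3.6235 ✗
  …
  (5.5, 5.5, 120°): r_1=3.6235, r_2=3.0000, r_3=4.6587 — all match ✓
No second candidate reproduces the full scan.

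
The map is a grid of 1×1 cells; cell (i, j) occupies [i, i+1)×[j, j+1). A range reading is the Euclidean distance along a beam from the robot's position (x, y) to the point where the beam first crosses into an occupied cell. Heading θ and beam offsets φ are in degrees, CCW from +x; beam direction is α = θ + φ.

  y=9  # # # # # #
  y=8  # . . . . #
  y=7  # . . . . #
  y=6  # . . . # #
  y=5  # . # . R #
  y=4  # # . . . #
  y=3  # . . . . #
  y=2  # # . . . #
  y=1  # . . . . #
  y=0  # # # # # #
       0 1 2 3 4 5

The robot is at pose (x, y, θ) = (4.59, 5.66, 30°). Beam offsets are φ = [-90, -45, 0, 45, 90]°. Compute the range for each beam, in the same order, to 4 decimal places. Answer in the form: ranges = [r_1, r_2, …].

beam 1: φ=-90°, α=300°
  d=(0.5000,-0.8660)  start (4,5)  tX=0.8200 tY=0.7621  stride 1/|dx|=2.0000 1/|dy|=1.1547
    cross y-line → (4,4), t=0.7621
    cross x-line → (5,4), t=0.8200 (wall)
  → r_1 = 0.8200
beam 2: φ=-45°, α=345°
  d=(0.9659,-0.2588)  start (4,5)  tX=0.4245 tY=2.5500  stride 1/|dx|=1.0353 1/|dy|=3.8637
    cross x-line → (5,5), t=0.4245 (wall)
  → r_2 = 0.4245
beam 3: φ=0°, α=30°
  d=(0.8660,0.5000)  start (4,5)  tX=0.4734 tY=0.6800  stride 1/|dx|=1.1547 1/|dy|=2.0000
    cross x-line → (5,5), t=0.4734 (wall)
  → r_3 = 0.4734
beam 4: φ=45°, α=75°
  d=(0.2588,0.9659)  start (4,5)  tX=1.5841 tY=0.3520  stride 1/|dx|=3.8637 1/|dy|=1.0353
    cross y-line → (4,6), t=0.3520 (wall)
  → r_4 = 0.3520
beam 5: φ=90°, α=120°
  d=(-0.5000,0.8660)  start (4,5)  tX=1.1800 tY=0.3926  stride 1/|dx|=2.0000 1/|dy|=1.1547
    cross y-line → (4,6), t=0.3926 (wall)
  → r_5 = 0.3926

ranges = [0.8200, 0.4245, 0.4734, 0.3520, 0.3926]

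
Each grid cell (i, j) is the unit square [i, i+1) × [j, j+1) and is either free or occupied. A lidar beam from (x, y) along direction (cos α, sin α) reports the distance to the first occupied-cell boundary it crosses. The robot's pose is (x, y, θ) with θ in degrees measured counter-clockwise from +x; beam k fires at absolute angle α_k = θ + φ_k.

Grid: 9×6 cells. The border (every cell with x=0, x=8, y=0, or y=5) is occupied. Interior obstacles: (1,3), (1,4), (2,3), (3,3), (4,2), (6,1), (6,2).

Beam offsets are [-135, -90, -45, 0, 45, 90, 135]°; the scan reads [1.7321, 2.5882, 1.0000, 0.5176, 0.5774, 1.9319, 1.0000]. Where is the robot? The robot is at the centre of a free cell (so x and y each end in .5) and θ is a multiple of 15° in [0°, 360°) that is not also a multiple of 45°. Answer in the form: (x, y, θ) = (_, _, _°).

(x, y, θ) = (3.5, 1.5, 255°)

Enumerate (i+0.5, j+0.5, θ) over the 21 free cells and 16 admissible headings. For each, cast all 7 beams and compare to the given ranges.
  (7.5, 4.5, 255°): beam 1 = 0.5774 ≠ 1.7321 ✗
  (4.5, 1.5, 330°): beam 1 = 1.9319 ≠ 1.7321 ✗
  (7.5, 1.5, 60°): beam 1 = 0.5176 ≠ 1.7321 ✗
  (1.5, 2.5, 255°): beam 1 = 0.5774 ≠ 1.7321 ✗
  …
  (3.5, 1.5, 255°): r_1=1.7321, r_2=2.5882, r_3=1.0000, r_4=0.5176, r_5=0.5774, r_6=1.9319, r_7=1.0000 — all match ✓
No second candidate reproduces the full scan.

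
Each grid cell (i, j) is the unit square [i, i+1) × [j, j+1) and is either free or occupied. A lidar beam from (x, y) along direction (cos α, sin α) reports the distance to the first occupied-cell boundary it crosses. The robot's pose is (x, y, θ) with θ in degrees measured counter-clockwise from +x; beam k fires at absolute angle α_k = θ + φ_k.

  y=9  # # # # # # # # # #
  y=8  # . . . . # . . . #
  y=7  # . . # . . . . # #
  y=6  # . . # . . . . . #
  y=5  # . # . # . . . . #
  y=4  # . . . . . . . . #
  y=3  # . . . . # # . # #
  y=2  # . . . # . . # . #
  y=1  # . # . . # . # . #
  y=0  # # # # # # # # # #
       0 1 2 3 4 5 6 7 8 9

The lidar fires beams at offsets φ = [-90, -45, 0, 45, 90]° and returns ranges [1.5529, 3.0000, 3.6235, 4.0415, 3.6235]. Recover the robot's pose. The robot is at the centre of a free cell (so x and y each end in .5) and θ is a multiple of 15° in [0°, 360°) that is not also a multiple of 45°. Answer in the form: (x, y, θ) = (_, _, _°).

Enumerate (i+0.5, j+0.5, θ) over the 50 free cells and 16 admissible headings. For each, cast all 5 beams and compare to the given ranges.
  (2.5, 2.5, 15°): beam 1 = 0.5176 ≠ 1.5529 ✗
  (2.5, 8.5, 285°): beam 3 = 1.9319 ≠ 3.6235 ✗
  (5.5, 5.5, 300°): beam 1 = 0.5774 ≠ 1.5529 ✗
  (7.5, 8.5, 300°): beam 1 = 4.0415 ≠ 1.5529 ✗
  …
  (5.5, 5.5, 15°): r_1=1.5529, r_2=3.0000, r_3=3.6235, r_4=4.0415, r_5=3.6235 — all match ✓
No second candidate reproduces the full scan.

(x, y, θ) = (5.5, 5.5, 15°)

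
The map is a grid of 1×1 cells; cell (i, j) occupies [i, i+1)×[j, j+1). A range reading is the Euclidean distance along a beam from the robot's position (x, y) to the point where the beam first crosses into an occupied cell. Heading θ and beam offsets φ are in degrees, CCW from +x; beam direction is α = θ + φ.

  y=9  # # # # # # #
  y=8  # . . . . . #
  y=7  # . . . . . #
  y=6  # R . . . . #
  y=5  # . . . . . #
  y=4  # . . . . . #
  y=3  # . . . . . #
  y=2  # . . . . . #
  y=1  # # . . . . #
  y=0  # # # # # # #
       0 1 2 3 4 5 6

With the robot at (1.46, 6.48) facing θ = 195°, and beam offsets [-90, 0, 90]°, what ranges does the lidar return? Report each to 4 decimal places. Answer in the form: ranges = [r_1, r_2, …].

ranges = [1.7773, 0.4762, 5.6733]

beam 1: φ=-90°, α=105°
  cosα=-0.2588 sinα=0.9659 | (1,6) | tMaxX 1.7773 tMaxY 0.5383 | tΔX 3.8637 tΔY 1.0353
    t=0.5383 [y] (1,7)
    t=1.5736 [y] (1,8)
    t=1.7773 [x] (0,8) — stop
  → r_1 = 1.7773
beam 2: φ=0°, α=195°
  cosα=-0.9659 sinα=-0.2588 | (1,6) | tMaxX 0.4762 tMaxY 1.8546 | tΔX 1.0353 tΔY 3.8637
    t=0.4762 [x] (0,6) — stop
  → r_2 = 0.4762
beam 3: φ=90°, α=285°
  cosα=0.2588 sinα=-0.9659 | (1,6) | tMaxX 2.0864 tMaxY 0.4969 | tΔX 3.8637 tΔY 1.0353
    t=0.4969 [y] (1,5)
    t=1.5322 [y] (1,4)
    t=2.0864 [x] (2,4)
    t=2.5675 [y] (2,3)
    t=3.6028 [y] (2,2)
    t=4.6380 [y] (2,1)
    t=5.6733 [y] (2,0) — stop
  → r_3 = 5.6733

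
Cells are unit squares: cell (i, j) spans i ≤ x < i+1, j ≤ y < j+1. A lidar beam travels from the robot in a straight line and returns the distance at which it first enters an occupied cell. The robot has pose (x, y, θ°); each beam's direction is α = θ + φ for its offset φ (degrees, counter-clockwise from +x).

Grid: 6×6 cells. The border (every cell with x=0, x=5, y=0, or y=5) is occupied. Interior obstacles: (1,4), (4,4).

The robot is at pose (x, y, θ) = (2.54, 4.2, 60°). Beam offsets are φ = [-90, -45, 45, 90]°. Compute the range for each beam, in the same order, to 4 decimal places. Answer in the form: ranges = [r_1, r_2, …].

ranges = [2.8406, 1.5115, 0.8282, 0.6235]

beam 1: φ=-90°, α=330°
  d=(0.8660,-0.5000)  start (2,4)  tX=0.5312 tY=0.4000  stride 1/|dx|=1.1547 1/|dy|=2.0000
    cross y-line → (2,3), t=0.4000
    cross x-line → (3,3), t=0.5312
    cross x-line → (4,3), t=1.6859
    cross y-line → (4,2), t=2.4000
    cross x-line → (5,2), t=2.8406 (wall)
  → r_1 = 2.8406
beam 2: φ=-45°, α=15°
  d=(0.9659,0.2588)  start (2,4)  tX=0.4762 tY=3.0910  stride 1/|dx|=1.0353 1/|dy|=3.8637
    cross x-line → (3,4), t=0.4762
    cross x-line → (4,4), t=1.5115 (wall)
  → r_2 = 1.5115
beam 3: φ=45°, α=105°
  d=(-0.2588,0.9659)  start (2,4)  tX=2.0864 tY=0.8282  stride 1/|dx|=3.8637 1/|dy|=1.0353
    cross y-line → (2,5), t=0.8282 (wall)
  → r_3 = 0.8282
beam 4: φ=90°, α=150°
  d=(-0.8660,0.5000)  start (2,4)  tX=0.6235 tY=1.6000  stride 1/|dx|=1.1547 1/|dy|=2.0000
    cross x-line → (1,4), t=0.6235 (wall)
  → r_4 = 0.6235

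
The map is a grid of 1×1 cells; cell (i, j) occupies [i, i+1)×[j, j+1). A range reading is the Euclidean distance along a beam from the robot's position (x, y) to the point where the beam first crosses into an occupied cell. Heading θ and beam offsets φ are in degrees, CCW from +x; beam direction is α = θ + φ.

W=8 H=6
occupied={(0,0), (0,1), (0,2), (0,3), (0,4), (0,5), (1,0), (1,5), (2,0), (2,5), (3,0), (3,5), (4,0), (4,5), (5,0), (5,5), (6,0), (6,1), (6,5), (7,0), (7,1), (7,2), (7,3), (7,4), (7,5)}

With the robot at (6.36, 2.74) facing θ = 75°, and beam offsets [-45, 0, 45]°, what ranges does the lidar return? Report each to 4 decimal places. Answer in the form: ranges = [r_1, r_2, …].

ranges = [0.7390, 2.3397, 2.6096]

beam 1: φ=-45°, α=30°
  direction (0.8660, 0.5000); cell (6,2); t to first gridline: x 0.7390, y 0.5200 (then +1.1547 / +2.0000)
    (6,3) via y @ 0.5200
    (7,3) via x @ 0.7390  # hit
  → r_1 = 0.7390
beam 2: φ=0°, α=75°
  direction (0.2588, 0.9659); cell (6,2); t to first gridline: x 2.4728, y 0.2692 (then +3.8637 / +1.0353)
    (6,3) via y @ 0.2692
    (6,4) via y @ 1.3044
    (6,5) via y @ 2.3397  # hit
  → r_2 = 2.3397
beam 3: φ=45°, α=120°
  direction (-0.5000, 0.8660); cell (6,2); t to first gridline: x 0.7200, y 0.3002 (then +2.0000 / +1.1547)
    (6,3) via y @ 0.3002
    (5,3) via x @ 0.7200
    (5,4) via y @ 1.4549
    (5,5) via y @ 2.6096  # hit
  → r_3 = 2.6096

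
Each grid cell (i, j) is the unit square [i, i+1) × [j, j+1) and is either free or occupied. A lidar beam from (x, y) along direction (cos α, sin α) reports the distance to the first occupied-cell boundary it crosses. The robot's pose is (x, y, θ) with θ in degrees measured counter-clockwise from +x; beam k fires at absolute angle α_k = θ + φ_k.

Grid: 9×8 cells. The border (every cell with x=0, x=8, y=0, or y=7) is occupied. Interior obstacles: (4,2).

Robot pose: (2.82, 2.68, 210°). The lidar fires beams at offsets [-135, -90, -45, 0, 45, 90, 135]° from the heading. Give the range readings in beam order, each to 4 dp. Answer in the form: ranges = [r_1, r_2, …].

beam 1: φ=-135°, α=75°
  d=(0.2588,0.9659)  start (2,2)  tX=0.6955 tY=0.3313  stride 1/|dx|=3.8637 1/|dy|=1.0353
    cross y-line → (2,3), t=0.3313
    cross x-line → (3,3), t=0.6955
    cross y-line → (3,4), t=1.3666
    cross y-line → (3,5), t=2.4018
    cross y-line → (3,6), t=3.4371
    cross y-line → (3,7), t=4.4724 (wall)
  → r_1 = 4.4724
beam 2: φ=-90°, α=120°
  d=(-0.5000,0.8660)  start (2,2)  tX=1.6400 tY=0.3695  stride 1/|dx|=2.0000 1/|dy|=1.1547
    cross y-line → (2,3), t=0.3695
    cross y-line → (2,4), t=1.5242
    cross x-line → (1,4), t=1.6400
    cross y-line → (1,5), t=2.6789
    cross x-line → (0,5), t=3.6400 (wall)
  → r_2 = 3.6400
beam 3: φ=-45°, α=165°
  d=(-0.9659,0.2588)  start (2,2)  tX=0.8489 tY=1.2364  stride 1/|dx|=1.0353 1/|dy|=3.8637
    cross x-line → (1,2), t=0.8489
    cross y-line → (1,3), t=1.2364
    cross x-line → (0,3), t=1.8842 (wall)
  → r_3 = 1.8842
beam 4: φ=0°, α=210°
  d=(-0.8660,-0.5000)  start (2,2)  tX=0.9469 tY=1.3600  stride 1/|dx|=1.1547 1/|dy|=2.0000
    cross x-line → (1,2), t=0.9469
    cross y-line → (1,1), t=1.3600
    cross x-line → (0,1), t=2.1016 (wall)
  → r_4 = 2.1016
beam 5: φ=45°, α=255°
  d=(-0.2588,-0.9659)  start (2,2)  tX=3.1682 tY=0.7040  stride 1/|dx|=3.8637 1/|dy|=1.0353
    cross y-line → (2,1), t=0.7040
    cross y-line → (2,0), t=1.7393 (wall)
  → r_5 = 1.7393
beam 6: φ=90°, α=300°
  d=(0.5000,-0.8660)  start (2,2)  tX=0.3600 tY=0.7852  stride 1/|dx|=2.0000 1/|dy|=1.1547
    cross x-line → (3,2), t=0.3600
    cross y-line → (3,1), t=0.7852
    cross y-line → (3,0), t=1.9399 (wall)
  → r_6 = 1.9399
beam 7: φ=135°, α=345°
  d=(0.9659,-0.2588)  start (2,2)  tX=0.1863 tY=2.6273  stride 1/|dx|=1.0353 1/|dy|=3.8637
    cross x-line → (3,2), t=0.1863
    cross x-line → (4,2), t=1.2216 (wall)
  → r_7 = 1.2216

ranges = [4.4724, 3.6400, 1.8842, 2.1016, 1.7393, 1.9399, 1.2216]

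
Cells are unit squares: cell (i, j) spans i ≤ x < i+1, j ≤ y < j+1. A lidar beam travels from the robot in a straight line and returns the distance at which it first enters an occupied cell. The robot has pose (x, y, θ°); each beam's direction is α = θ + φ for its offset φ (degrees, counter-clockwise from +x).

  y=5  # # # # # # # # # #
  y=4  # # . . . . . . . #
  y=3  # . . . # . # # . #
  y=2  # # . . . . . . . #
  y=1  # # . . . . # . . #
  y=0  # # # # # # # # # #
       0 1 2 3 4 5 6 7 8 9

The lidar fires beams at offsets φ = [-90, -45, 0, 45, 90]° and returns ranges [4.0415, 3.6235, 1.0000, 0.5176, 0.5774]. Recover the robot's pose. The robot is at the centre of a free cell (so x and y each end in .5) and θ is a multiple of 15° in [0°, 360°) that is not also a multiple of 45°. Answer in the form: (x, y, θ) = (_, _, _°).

Enumerate (i+0.5, j+0.5, θ) over the 25 free cells and 16 admissible headings. For each, cast all 5 beams and compare to the given ranges.
  (3.5, 2.5, 120°): beam 1 = 1.0000 ≠ 4.0415 ✗
  (3.5, 4.5, 210°): beam 1 = 0.5774 ≠ 4.0415 ✗
  (8.5, 2.5, 195°): beam 1 = 2.5882 ≠ 4.0415 ✗
  (6.5, 2.5, 60°): beam 1 = 2.8868 ≠ 4.0415 ✗
  …
  (2.5, 1.5, 120°): r_1=4.0415, r_2=3.6235, r_3=1.0000, r_4=0.5176, r_5=0.5774 — all match ✓
Only this pose fits every beam.

(x, y, θ) = (2.5, 1.5, 120°)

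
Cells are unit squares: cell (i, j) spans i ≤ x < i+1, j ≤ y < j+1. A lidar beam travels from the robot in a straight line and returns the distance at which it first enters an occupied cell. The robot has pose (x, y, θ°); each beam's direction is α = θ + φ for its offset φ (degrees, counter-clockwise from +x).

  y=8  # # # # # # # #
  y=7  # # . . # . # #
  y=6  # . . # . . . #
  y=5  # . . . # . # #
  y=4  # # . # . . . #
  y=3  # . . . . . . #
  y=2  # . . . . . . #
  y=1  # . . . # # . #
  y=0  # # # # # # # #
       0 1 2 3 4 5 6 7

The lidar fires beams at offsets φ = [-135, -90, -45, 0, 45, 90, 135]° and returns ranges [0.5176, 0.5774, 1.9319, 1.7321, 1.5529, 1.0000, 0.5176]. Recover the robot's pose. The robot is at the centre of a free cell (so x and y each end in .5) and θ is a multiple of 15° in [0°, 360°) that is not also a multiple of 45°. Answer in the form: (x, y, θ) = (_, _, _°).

(x, y, θ) = (1.5, 5.5, 30°)

Enumerate (i+0.5, j+0.5, θ) over the 32 free cells and 16 admissible headings. For each, cast all 7 beams and compare to the given ranges.
  (2.5, 2.5, 240°): beam 1 = 1.9319 ≠ 0.5176 ✗
  (2.5, 7.5, 345°): beam 1 = 0.5774 ≠ 0.5176 ✗
  (5.5, 5.5, 195°): beam 1 = 1.7321 ≠ 0.5176 ✗
  …
  (1.5, 5.5, 30°): r_1=0.5176, r_2=0.5774, r_3=1.9319, r_4=1.7321, r_5=1.5529, r_6=1.0000, r_7=0.5176 — all match ✓
No second candidate reproduces the full scan.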